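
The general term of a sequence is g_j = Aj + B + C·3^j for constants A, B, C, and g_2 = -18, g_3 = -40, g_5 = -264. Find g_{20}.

Plug in j = 2, 3, 5: 2A + B + 9C = -18; 3A + B + 27C = -40; 5A + B + 243C = -264.
Subtracting the first from the second: A + 18C = -22.
Subtracting the second from the third: 2A + 216C = -224.
Solving: C = -1, A = -4, then B = -1.
So g_j = -4·j + (-1) + (-1)·3^j; at j=20 this is -3486784482.

-3486784482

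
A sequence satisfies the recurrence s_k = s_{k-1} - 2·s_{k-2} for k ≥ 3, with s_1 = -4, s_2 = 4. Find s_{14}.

Iterate the recurrence:
s_3 = 12; s_4 = 4; s_5 = -20; …; s_{11} = -180; s_{12} = 4; s_{13} = 364; s_{14} = 356.

356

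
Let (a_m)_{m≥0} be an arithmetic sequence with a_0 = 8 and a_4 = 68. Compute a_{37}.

Common difference d = (68 - 8) / (4 - 0) = 15.
a_m = 8 + (m - 0)·15.
a_{37} = 8 + 37·15 = 563.

563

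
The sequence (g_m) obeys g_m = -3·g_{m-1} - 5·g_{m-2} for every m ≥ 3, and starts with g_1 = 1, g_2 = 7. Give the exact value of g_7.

g_3 = -26;  g_4 = 43;  g_5 = 1;  g_6 = -218;  g_7 = 649.

649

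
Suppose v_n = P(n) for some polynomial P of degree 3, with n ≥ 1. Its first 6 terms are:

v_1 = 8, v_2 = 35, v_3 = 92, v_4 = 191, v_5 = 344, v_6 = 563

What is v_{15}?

1st diffs: 27, 57, 99, 153, 219.
2nd diffs: 30, 42, 54, 66.
3rd diffs: 12, 12, 12 (constant).
Newton forward-difference form: v_n = 8 + 27·C(n-1,1) + 30·C(n-1,2) + 12·C(n-1,3).
At n = 15: n-1 = 14, so v_{15} = 8 + 378 + 2730 + 4368 = 7484.

7484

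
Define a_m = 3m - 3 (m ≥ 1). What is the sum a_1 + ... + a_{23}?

Over m = 1..23: Σm = 276.
Total = (3)·276 + (-3)·23 = 759.

759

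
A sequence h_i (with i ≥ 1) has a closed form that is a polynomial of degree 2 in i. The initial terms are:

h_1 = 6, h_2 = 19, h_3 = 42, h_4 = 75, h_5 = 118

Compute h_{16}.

1st diffs: 13, 23, 33, 43.
2nd diffs: 10, 10, 10 (constant).
Newton forward-difference form: h_i = 6 + 13·C(i-1,1) + 10·C(i-1,2).
At i = 16: i-1 = 15, so h_{16} = 6 + 195 + 1050 = 1251.

1251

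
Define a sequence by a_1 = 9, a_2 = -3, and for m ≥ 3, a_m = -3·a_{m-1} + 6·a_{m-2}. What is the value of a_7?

18711

Applying the relation repeatedly:
a_3 = 63  a_4 = -207  a_5 = 999  a_6 = -4239  a_7 = 18711.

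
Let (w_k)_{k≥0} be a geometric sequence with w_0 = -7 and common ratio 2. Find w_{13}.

w_k = (-7)·2^(k-0).
w_{13} = (-7)·2^13 = -57344.

-57344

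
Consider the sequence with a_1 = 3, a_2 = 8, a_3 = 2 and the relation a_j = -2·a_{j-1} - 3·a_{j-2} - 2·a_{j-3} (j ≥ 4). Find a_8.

Applying the relation repeatedly:
a_4 = -34; a_5 = 46; a_6 = 6; a_7 = -82; a_8 = 54.

54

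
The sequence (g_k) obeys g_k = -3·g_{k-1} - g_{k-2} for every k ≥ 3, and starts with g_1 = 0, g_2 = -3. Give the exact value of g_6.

Iterate the recurrence:
g_3 = 9;  g_4 = -24;  g_5 = 63;  g_6 = -165.

-165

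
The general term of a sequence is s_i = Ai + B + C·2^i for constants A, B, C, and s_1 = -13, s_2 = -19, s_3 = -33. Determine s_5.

Plug in i = 1, 2, 3: A + B + 2C = -13; 2A + B + 4C = -19; 3A + B + 8C = -33.
Subtracting the first from the second: A + 2C = -6.
Subtracting the second from the third: A + 4C = -14.
Solving: C = -4, A = 2, then B = -7.
So s_i = 2·i + (-7) + (-4)·2^i; at i=5 this is -125.

-125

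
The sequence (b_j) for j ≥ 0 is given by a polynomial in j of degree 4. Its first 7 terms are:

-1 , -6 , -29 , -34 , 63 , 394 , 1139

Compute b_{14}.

1st diffs: -5, -23, -5, 97, 331, 745.
2nd diffs: -18, 18, 102, 234, 414.
3rd diffs: 36, 84, 132, 180.
4th diffs: 48, 48, 48 (constant).
So b_j = 2j^4 - 6j^3 - 5j^2 + 4j - 1.
Evaluating at j = 14 gives b_{14} = 59443.

59443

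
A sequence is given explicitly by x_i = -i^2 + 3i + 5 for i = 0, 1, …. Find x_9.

x_9 = -1·9^2 + 3·9 + 5 = -49.

-49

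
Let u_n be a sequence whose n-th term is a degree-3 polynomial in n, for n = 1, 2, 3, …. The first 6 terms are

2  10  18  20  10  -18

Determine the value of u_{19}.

1st diffs: 8, 8, 2, -10, -28.
2nd diffs: 0, -6, -12, -18.
3rd diffs: -6, -6, -6 (constant).
So u_n = -n^3 + 6n^2 - 3n.
Evaluating at n = 19 gives u_{19} = -4750.

-4750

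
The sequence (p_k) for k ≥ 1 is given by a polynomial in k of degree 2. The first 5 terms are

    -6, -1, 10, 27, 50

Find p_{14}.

1st diffs: 5, 11, 17, 23.
2nd diffs: 6, 6, 6 (constant).
So p_k = 3k^2 - 4k - 5.
Evaluating at k = 14 gives p_{14} = 527.

527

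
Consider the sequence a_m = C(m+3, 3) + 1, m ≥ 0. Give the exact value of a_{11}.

365

C(14, 3) = 364, so a_{11} = 365.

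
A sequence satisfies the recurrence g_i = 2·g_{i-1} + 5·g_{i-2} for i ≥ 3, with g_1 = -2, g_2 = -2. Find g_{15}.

g_3 = -14; g_4 = -38; g_5 = -146; …; g_{12} = -822758; g_{13} = -2838386; g_{14} = -9790562; g_{15} = -33773054.

-33773054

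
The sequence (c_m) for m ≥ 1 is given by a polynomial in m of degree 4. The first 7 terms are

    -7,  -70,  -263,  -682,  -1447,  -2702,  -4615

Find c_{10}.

-16342

1st diffs: -63, -193, -419, -765, -1255, -1913.
2nd diffs: -130, -226, -346, -490, -658.
3rd diffs: -96, -120, -144, -168.
4th diffs: -24, -24, -24 (constant).
Newton forward-difference form: c_m = -7 + (-63)·C(m-1,1) + (-130)·C(m-1,2) + (-96)·C(m-1,3) + (-24)·C(m-1,4).
At m = 10: m-1 = 9, so c_{10} = -7 - 567 - 4680 - 8064 - 3024 = -16342.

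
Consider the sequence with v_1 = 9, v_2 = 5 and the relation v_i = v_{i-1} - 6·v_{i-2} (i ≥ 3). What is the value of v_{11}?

34055

v_3 = -49; v_4 = -79; v_5 = 215; v_6 = 689; v_7 = -601; v_8 = -4735; v_9 = -1129; v_{10} = 27281; v_{11} = 34055.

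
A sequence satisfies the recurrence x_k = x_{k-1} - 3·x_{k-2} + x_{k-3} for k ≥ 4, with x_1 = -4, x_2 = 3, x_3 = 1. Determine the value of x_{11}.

445

x_4 = -12;  x_5 = -12;  x_6 = 25;  x_7 = 49;  x_8 = -38;  x_9 = -160;  x_{10} = 3;  x_{11} = 445.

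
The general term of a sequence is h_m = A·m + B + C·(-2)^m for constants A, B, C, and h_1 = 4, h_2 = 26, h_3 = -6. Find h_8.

Write the equations: A + B - 2C = 4; 2A + B + 4C = 26; 3A + B - 8C = -6.
Subtracting the first from the second: A + 6C = 22.
Subtracting the second from the third: A - 12C = -32.
Solving: C = 3, A = 4, then B = 6.
Therefore h_8 = 32 + 6 + 3·256 = 806.

806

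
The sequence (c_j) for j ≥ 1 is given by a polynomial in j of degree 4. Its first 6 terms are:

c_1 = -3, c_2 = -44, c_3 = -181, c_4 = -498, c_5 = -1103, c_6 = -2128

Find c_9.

1st diffs: -41, -137, -317, -605, -1025.
2nd diffs: -96, -180, -288, -420.
3rd diffs: -84, -108, -132.
4th diffs: -24, -24 (constant).
Newton forward-difference form: c_j = -3 + (-41)·C(j-1,1) + (-96)·C(j-1,2) + (-84)·C(j-1,3) + (-24)·C(j-1,4).
At j = 9: j-1 = 8, so c_9 = -3 - 328 - 2688 - 4704 - 1680 = -9403.

-9403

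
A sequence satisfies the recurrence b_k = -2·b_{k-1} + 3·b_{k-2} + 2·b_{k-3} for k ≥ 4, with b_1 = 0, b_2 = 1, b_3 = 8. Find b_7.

384

b_4 = -13;  b_5 = 52;  b_6 = -127;  b_7 = 384.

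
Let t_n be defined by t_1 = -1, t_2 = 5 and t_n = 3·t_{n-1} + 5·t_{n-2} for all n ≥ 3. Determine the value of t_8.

16105

Iterate the recurrence:
t_3 = 10; t_4 = 55; t_5 = 215; t_6 = 920; t_7 = 3835; t_8 = 16105.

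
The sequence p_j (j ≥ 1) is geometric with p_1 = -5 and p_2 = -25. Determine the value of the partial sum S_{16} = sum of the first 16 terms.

-190734863280

Common ratio r = 5.
p_j = (-5)·5^(j-1).
S = (-5)·(5^16 - 1)/(5 - 1) = (-5)·(152587890625 - 1)/(4) = -190734863280.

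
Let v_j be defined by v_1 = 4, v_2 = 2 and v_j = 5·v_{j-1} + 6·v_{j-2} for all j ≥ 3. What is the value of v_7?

Iterate the recurrence:
v_3 = 34  v_4 = 182  v_5 = 1114  v_6 = 6662  v_7 = 39994.
(Characteristic roots are 6 and -1.)

39994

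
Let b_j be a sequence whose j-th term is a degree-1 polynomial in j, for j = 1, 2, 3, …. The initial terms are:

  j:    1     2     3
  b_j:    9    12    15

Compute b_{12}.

1st diffs: 3, 3 (constant).
So b_j = 3j + 6.
Evaluating at j = 12 gives b_{12} = 42.

42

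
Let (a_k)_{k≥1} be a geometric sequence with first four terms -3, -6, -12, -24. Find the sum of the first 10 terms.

-3069

Common ratio r = 2.
a_k = (-3)·2^(k-1).
S = (-3)·(2^10 - 1)/(2 - 1) = (-3)·(1024 - 1)/(1) = -3069.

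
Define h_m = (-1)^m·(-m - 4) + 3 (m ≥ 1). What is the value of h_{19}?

26

(-1)^19 = -1; -m - 4 at m=19 is -23; so h_{19} = 26.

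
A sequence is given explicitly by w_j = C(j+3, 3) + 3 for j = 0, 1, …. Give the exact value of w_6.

C(9, 3) = 84, so w_6 = 87.

87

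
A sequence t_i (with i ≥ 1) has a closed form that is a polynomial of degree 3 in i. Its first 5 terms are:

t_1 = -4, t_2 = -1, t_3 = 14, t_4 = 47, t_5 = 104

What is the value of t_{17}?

1st diffs: 3, 15, 33, 57.
2nd diffs: 12, 18, 24.
3rd diffs: 6, 6 (constant).
Newton forward-difference form: t_i = -4 + 3·C(i-1,1) + 12·C(i-1,2) + 6·C(i-1,3).
At i = 17: i-1 = 16, so t_{17} = -4 + 48 + 1440 + 3360 = 4844.

4844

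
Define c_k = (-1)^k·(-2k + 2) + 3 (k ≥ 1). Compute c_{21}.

43

(-1)^21 = -1; -2k + 2 at k=21 is -40; so c_{21} = 43.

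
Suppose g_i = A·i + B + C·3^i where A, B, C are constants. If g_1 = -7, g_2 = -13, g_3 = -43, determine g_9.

Write the equations: A + B + 3C = -7; 2A + B + 9C = -13; 3A + B + 27C = -43.
Subtracting the first from the second: A + 6C = -6.
Subtracting the second from the third: A + 18C = -30.
Solving: C = -2, A = 6, then B = -7.
Therefore g_9 = 54 + (-7) + (-2)·19683 = -39319.

-39319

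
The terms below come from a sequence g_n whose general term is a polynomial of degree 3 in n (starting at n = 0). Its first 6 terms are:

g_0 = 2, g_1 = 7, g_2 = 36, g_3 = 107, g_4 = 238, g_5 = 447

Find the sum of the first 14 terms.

1st diffs: 5, 29, 71, 131, 209.
2nd diffs: 24, 42, 60, 78.
3rd diffs: 18, 18, 18 (constant).
Newton forward-difference form: g_n = 2 + 5·C(n,1) + 24·C(n,2) + 18·C(n,3).
Continuing: …, 752, 1171, 1722, 2423, …, g_{13} = 7087.
Summing n = 0..13 (14 terms) gives 27237.

27237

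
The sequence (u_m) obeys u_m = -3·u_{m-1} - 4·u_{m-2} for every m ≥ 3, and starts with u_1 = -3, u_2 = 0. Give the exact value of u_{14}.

Step forward from the initial values:
u_3 = 12; u_4 = -36; u_5 = 60; …; u_{11} = 1020; u_{12} = -7524; u_{13} = 18492; u_{14} = -25380.

-25380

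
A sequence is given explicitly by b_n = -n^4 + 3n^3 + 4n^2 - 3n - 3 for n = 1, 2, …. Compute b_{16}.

-52275

b_{16} = -1·16^4 + 3·16^3 + 4·16^2 - 3·16 - 3 = -52275.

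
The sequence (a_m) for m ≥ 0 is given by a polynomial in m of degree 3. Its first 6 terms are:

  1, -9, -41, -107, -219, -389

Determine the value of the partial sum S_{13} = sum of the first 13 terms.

1st diffs: -10, -32, -66, -112, -170.
2nd diffs: -22, -34, -46, -58.
3rd diffs: -12, -12, -12 (constant).
Newton forward-difference form: a_m = 1 + (-10)·C(m,1) + (-22)·C(m,2) + (-12)·C(m,3).
Continuing: …, -629, -951, -1367, -1889, …, a_{12} = -4211.
Summing m = 0..12 (13 terms) gives -15639.

-15639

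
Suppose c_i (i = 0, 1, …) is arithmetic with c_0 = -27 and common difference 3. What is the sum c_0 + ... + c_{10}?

c_i = -27 + (i - 0)·3.
c_{10} = 3; S = 11·(-27 + 3)/2 = -132.

-132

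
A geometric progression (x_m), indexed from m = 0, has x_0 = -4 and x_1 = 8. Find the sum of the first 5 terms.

Common ratio r = -2.
x_m = (-4)·(-2)^(m-0).
S = (-4)·((-2)^5 - 1)/(-2 - 1) = (-4)·(-32 - 1)/(-3) = -44.

-44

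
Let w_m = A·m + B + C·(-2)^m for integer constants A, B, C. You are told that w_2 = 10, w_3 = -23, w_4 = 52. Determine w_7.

Write the equations: 2A + B + 4C = 10; 3A + B - 8C = -23; 4A + B + 16C = 52.
Subtracting the first from the second: A - 12C = -33.
Subtracting the second from the third: A + 24C = 75.
Solving: C = 3, A = 3, then B = -8.
So w_m = 3·m + (-8) + 3·(-2)^m; at m=7 this is -371.

-371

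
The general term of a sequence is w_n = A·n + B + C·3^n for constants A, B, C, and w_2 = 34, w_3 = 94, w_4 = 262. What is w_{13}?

4783042

At n = 2, 3, 4: 2A + B + 9C = 34; 3A + B + 27C = 94; 4A + B + 81C = 262.
Subtracting the first from the second: A + 18C = 60.
Subtracting the second from the third: A + 54C = 168.
Solving: C = 3, A = 6, then B = -5.
Therefore w_{13} = 78 + (-5) + 3·1594323 = 4783042.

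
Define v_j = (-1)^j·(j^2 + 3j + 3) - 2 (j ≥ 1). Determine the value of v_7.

-75

(-1)^7 = -1; j^2 + 3j + 3 at j=7 is 73; so v_7 = -75.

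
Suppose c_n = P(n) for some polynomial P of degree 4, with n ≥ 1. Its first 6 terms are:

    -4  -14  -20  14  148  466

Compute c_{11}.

9436

1st diffs: -10, -6, 34, 134, 318.
2nd diffs: 4, 40, 100, 184.
3rd diffs: 36, 60, 84.
4th diffs: 24, 24 (constant).
Newton forward-difference form: c_n = -4 + (-10)·C(n-1,1) + 4·C(n-1,2) + 36·C(n-1,3) + 24·C(n-1,4).
At n = 11: n-1 = 10, so c_{11} = -4 - 100 + 180 + 4320 + 5040 = 9436.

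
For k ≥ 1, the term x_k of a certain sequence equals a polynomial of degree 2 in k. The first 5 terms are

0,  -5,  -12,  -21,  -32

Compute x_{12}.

1st diffs: -5, -7, -9, -11.
2nd diffs: -2, -2, -2 (constant).
So x_k = -k^2 - 2k + 3.
Evaluating at k = 12 gives x_{12} = -165.

-165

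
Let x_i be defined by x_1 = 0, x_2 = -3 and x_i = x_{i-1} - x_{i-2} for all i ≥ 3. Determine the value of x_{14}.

Step forward from the initial values:
x_3 = -3  x_4 = 0  x_5 = 3  …  x_{11} = 3  x_{12} = 3  x_{13} = 0  x_{14} = -3.

-3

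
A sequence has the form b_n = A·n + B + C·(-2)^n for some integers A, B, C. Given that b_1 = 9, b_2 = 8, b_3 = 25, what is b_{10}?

Write the equations: A + B - 2C = 9; 2A + B + 4C = 8; 3A + B - 8C = 25.
Subtracting the first from the second: A + 6C = -1.
Subtracting the second from the third: A - 12C = 17.
Solving: C = -1, A = 5, then B = 2.
So b_n = 5·n + 2 + (-1)·(-2)^n; at n=10 this is -972.

-972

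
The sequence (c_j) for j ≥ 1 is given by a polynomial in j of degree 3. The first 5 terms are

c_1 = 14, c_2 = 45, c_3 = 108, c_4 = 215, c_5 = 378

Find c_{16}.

9299

1st diffs: 31, 63, 107, 163.
2nd diffs: 32, 44, 56.
3rd diffs: 12, 12 (constant).
Newton forward-difference form: c_j = 14 + 31·C(j-1,1) + 32·C(j-1,2) + 12·C(j-1,3).
At j = 16: j-1 = 15, so c_{16} = 14 + 465 + 3360 + 5460 = 9299.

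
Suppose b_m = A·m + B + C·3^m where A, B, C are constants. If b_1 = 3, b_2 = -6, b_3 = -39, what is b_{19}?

-2324522871

The three given values yield: A + B + 3C = 3; 2A + B + 9C = -6; 3A + B + 27C = -39.
Subtracting the first from the second: A + 6C = -9.
Subtracting the second from the third: A + 18C = -33.
Solving: C = -2, A = 3, then B = 6.
Hence b_{19} = 3·19 + 6 + (-2)·1162261467 = -2324522871.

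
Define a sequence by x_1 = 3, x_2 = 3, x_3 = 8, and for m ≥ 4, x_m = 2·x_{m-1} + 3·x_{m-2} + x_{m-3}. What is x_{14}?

Iterate the recurrence:
x_4 = 28;  x_5 = 83;  x_6 = 258;  …;  x_{11} = 71348;  x_{12} = 219723;  x_{13} = 676658;  x_{14} = 2083833.

2083833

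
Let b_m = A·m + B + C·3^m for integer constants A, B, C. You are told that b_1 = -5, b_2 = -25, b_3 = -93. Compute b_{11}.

-708541

At m = 1, 2, 3: A + B + 3C = -5; 2A + B + 9C = -25; 3A + B + 27C = -93.
Subtracting the first from the second: A + 6C = -20.
Subtracting the second from the third: A + 18C = -68.
Solving: C = -4, A = 4, then B = 3.
Hence b_{11} = 4·11 + 3 + (-4)·177147 = -708541.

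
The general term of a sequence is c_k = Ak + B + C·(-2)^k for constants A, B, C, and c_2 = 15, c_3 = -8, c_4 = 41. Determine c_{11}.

Write the equations: 2A + B + 4C = 15; 3A + B - 8C = -8; 4A + B + 16C = 41.
Subtracting the first from the second: A - 12C = -23.
Subtracting the second from the third: A + 24C = 49.
Solving: C = 2, A = 1, then B = 5.
So c_k = 1·k + 5 + 2·(-2)^k; at k=11 this is -4080.

-4080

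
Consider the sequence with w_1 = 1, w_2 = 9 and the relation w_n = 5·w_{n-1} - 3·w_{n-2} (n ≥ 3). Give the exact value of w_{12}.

Applying the relation repeatedly:
w_3 = 42  w_4 = 183  w_5 = 789  w_6 = 3396  w_7 = 14613  w_8 = 62877  w_9 = 270546  w_{10} = 1164099  w_{11} = 5008857  w_{12} = 21551988.

21551988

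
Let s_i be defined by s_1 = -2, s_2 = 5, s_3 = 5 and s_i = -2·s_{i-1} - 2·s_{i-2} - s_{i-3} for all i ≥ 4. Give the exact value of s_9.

5

Iterate the recurrence:
s_4 = -18; s_5 = 21; s_6 = -11; s_7 = -2; s_8 = 5; s_9 = 5.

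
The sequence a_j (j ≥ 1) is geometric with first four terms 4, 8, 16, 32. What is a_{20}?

Common ratio r = 2.
a_j = 4·2^(j-1).
a_{20} = 4·2^19 = 2097152.

2097152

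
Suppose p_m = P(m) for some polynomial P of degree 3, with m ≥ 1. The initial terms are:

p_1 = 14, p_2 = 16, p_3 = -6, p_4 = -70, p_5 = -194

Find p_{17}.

-12914

1st diffs: 2, -22, -64, -124.
2nd diffs: -24, -42, -60.
3rd diffs: -18, -18 (constant).
Newton forward-difference form: p_m = 14 + 2·C(m-1,1) + (-24)·C(m-1,2) + (-18)·C(m-1,3).
At m = 17: m-1 = 16, so p_{17} = 14 + 32 - 2880 - 10080 = -12914.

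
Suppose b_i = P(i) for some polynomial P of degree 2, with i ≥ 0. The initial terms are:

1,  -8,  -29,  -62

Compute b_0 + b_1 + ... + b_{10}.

-2464

1st diffs: -9, -21, -33.
2nd diffs: -12, -12 (constant).
Newton forward-difference form: b_i = 1 + (-9)·C(i,1) + (-12)·C(i,2).
Continuing: …, -107, -164, -233, -314, …, b_{10} = -629.
Summing i = 0..10 (11 terms) gives -2464.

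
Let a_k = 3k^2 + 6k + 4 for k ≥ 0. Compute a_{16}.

a_{16} = 3·16^2 + 6·16 + 4 = 868.

868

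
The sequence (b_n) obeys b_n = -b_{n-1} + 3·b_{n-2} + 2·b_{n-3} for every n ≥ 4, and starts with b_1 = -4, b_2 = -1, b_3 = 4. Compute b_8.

-243

Compute successive terms:
b_4 = -15; b_5 = 25; b_6 = -62; b_7 = 107; b_8 = -243.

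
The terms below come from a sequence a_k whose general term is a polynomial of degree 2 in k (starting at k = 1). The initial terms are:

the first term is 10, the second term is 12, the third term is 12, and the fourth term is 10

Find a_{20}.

1st diffs: 2, 0, -2.
2nd diffs: -2, -2 (constant).
Newton forward-difference form: a_k = 10 + 2·C(k-1,1) + (-2)·C(k-1,2).
At k = 20: k-1 = 19, so a_{20} = 10 + 38 - 342 = -294.

-294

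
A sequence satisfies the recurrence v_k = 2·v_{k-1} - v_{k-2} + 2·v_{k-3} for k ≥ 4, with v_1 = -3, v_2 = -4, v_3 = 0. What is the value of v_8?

-74

Compute successive terms:
v_4 = -2  v_5 = -12  v_6 = -22  v_7 = -36  v_8 = -74.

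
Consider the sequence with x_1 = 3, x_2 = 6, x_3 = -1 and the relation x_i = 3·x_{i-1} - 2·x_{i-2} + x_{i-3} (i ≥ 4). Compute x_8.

Applying the relation repeatedly:
x_4 = -12;  x_5 = -28;  x_6 = -61;  x_7 = -139;  x_8 = -323.

-323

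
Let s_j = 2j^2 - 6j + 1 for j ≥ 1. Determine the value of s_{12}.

217

s_{12} = 2·12^2 - 6·12 + 1 = 217.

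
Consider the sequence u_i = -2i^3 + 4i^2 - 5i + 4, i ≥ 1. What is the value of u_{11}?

u_{11} = -2·11^3 + 4·11^2 - 5·11 + 4 = -2229.

-2229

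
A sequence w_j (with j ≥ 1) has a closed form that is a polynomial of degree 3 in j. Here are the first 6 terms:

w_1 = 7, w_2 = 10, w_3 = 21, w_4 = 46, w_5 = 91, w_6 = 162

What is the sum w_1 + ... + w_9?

1599

1st diffs: 3, 11, 25, 45, 71.
2nd diffs: 8, 14, 20, 26.
3rd diffs: 6, 6, 6 (constant).
So w_j = j^3 - 2j^2 + 2j + 6.
Continuing: 265, 406, 591.
Summing j = 1..9 (9 terms) gives 1599.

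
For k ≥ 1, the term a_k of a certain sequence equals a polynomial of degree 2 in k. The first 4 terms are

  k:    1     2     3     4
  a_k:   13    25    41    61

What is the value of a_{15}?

1st diffs: 12, 16, 20.
2nd diffs: 4, 4 (constant).
Newton forward-difference form: a_k = 13 + 12·C(k-1,1) + 4·C(k-1,2).
At k = 15: k-1 = 14, so a_{15} = 13 + 168 + 364 = 545.

545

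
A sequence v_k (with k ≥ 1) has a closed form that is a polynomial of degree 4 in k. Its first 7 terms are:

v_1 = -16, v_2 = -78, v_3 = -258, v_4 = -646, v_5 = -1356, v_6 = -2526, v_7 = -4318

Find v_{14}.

-52926

1st diffs: -62, -180, -388, -710, -1170, -1792.
2nd diffs: -118, -208, -322, -460, -622.
3rd diffs: -90, -114, -138, -162.
4th diffs: -24, -24, -24 (constant).
Newton forward-difference form: v_k = -16 + (-62)·C(k-1,1) + (-118)·C(k-1,2) + (-90)·C(k-1,3) + (-24)·C(k-1,4).
At k = 14: k-1 = 13, so v_{14} = -16 - 806 - 9204 - 25740 - 17160 = -52926.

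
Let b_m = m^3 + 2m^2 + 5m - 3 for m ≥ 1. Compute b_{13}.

2597

b_{13} = 1·13^3 + 2·13^2 + 5·13 - 3 = 2597.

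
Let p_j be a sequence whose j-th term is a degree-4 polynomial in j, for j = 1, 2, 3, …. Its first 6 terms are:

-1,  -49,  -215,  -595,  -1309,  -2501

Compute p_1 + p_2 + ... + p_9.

1st diffs: -48, -166, -380, -714, -1192.
2nd diffs: -118, -214, -334, -478.
3rd diffs: -96, -120, -144.
4th diffs: -24, -24 (constant).
Newton forward-difference form: p_j = -1 + (-48)·C(j-1,1) + (-118)·C(j-1,2) + (-96)·C(j-1,3) + (-24)·C(j-1,4).
Continuing: -4339, -7015, -10745.
Summing j = 1..9 (9 terms) gives -26769.

-26769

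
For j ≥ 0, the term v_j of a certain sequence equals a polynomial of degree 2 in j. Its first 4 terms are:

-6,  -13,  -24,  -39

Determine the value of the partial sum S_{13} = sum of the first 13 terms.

-1768

1st diffs: -7, -11, -15.
2nd diffs: -4, -4 (constant).
Newton forward-difference form: v_j = -6 + (-7)·C(j,1) + (-4)·C(j,2).
Continuing: …, -58, -81, -108, -139, …, v_{12} = -354.
Summing j = 0..12 (13 terms) gives -1768.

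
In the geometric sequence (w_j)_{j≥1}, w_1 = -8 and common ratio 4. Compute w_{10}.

w_j = (-8)·4^(j-1).
w_{10} = (-8)·4^9 = -2097152.

-2097152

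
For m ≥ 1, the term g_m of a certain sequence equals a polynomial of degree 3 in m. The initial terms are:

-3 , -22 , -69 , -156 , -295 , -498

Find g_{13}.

1st diffs: -19, -47, -87, -139, -203.
2nd diffs: -28, -40, -52, -64.
3rd diffs: -12, -12, -12 (constant).
So g_m = -2m^3 - 2m^2 + m.
Evaluating at m = 13 gives g_{13} = -4719.

-4719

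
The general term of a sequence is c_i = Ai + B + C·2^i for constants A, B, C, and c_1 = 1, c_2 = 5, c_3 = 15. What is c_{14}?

49121

Plug in i = 1, 2, 3: A + B + 2C = 1; 2A + B + 4C = 5; 3A + B + 8C = 15.
Subtracting the first from the second: A + 2C = 4.
Subtracting the second from the third: A + 4C = 10.
Solving: C = 3, A = -2, then B = -3.
So c_i = -2·i + (-3) + 3·2^i; at i=14 this is 49121.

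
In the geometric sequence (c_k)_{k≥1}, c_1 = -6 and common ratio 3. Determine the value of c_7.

-4374

c_k = (-6)·3^(k-1).
c_7 = (-6)·3^6 = -4374.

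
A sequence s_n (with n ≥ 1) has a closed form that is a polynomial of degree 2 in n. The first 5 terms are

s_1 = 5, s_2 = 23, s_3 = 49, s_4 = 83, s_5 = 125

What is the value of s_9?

373

1st diffs: 18, 26, 34, 42.
2nd diffs: 8, 8, 8 (constant).
Newton forward-difference form: s_n = 5 + 18·C(n-1,1) + 8·C(n-1,2).
At n = 9: n-1 = 8, so s_9 = 5 + 144 + 224 = 373.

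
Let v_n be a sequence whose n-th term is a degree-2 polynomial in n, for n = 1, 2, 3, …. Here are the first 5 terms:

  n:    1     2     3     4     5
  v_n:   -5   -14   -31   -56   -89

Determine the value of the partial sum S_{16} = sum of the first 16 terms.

-5640

1st diffs: -9, -17, -25, -33.
2nd diffs: -8, -8, -8 (constant).
Newton forward-difference form: v_n = -5 + (-9)·C(n-1,1) + (-8)·C(n-1,2).
Continuing: …, -130, -179, -236, -301, …, v_{16} = -980.
Summing n = 1..16 (16 terms) gives -5640.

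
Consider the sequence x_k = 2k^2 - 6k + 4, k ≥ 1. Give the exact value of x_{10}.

x_{10} = 2·10^2 - 6·10 + 4 = 144.

144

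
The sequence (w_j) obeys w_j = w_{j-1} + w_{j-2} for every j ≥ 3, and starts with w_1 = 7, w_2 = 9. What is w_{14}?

Iterate the recurrence:
w_3 = 16;  w_4 = 25;  w_5 = 41;  …;  w_{11} = 733;  w_{12} = 1186;  w_{13} = 1919;  w_{14} = 3105.

3105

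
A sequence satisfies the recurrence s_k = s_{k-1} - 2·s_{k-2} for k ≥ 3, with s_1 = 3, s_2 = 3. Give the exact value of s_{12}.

s_3 = -3;  s_4 = -9;  s_5 = -3;  s_6 = 15;  s_7 = 21;  s_8 = -9;  s_9 = -51;  s_{10} = -33;  s_{11} = 69;  s_{12} = 135.

135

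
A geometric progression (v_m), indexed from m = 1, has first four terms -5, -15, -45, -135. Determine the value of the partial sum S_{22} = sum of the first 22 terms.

Common ratio r = 3.
v_m = (-5)·3^(m-1).
S = (-5)·(3^22 - 1)/(3 - 1) = (-5)·(31381059609 - 1)/(2) = -78452649020.

-78452649020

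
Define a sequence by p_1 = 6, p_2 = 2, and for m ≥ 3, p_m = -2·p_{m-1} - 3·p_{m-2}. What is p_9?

-346

Step forward from the initial values:
p_3 = -22; p_4 = 38; p_5 = -10; p_6 = -94; p_7 = 218; p_8 = -154; p_9 = -346.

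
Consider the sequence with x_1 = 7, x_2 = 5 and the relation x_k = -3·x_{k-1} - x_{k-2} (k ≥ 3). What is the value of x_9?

x_3 = -22, x_4 = 61, x_5 = -161, x_6 = 422, x_7 = -1105, x_8 = 2893, x_9 = -7574.

-7574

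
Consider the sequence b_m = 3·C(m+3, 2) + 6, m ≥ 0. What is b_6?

C(9, 2) = 36, so b_6 = 114.

114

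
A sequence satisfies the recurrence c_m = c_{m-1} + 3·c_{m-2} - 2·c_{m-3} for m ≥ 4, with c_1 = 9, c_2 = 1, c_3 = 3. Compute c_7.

Iterate the recurrence:
c_4 = -12; c_5 = -5; c_6 = -47; c_7 = -38.

-38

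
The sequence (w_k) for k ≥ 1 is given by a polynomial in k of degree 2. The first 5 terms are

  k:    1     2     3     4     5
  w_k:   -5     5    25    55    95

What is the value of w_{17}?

1355

1st diffs: 10, 20, 30, 40.
2nd diffs: 10, 10, 10 (constant).
So w_k = 5k^2 - 5k - 5.
Evaluating at k = 17 gives w_{17} = 1355.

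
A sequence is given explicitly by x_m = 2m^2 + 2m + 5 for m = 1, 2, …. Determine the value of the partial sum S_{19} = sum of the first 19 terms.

Over m = 1..19: Σm = 190, Σm² = 2470.
Total = (2)·2470 + (2)·190 + (5)·19 = 5415.

5415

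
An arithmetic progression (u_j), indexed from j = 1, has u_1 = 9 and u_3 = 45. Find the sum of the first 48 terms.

20736

Common difference d = (45 - 9) / (3 - 1) = 18.
u_j = 9 + (j - 1)·18.
u_{48} = 855; S = 48·(9 + 855)/2 = 20736.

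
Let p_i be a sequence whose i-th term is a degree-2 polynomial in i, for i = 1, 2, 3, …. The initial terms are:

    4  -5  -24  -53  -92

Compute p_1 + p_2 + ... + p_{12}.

1st diffs: -9, -19, -29, -39.
2nd diffs: -10, -10, -10 (constant).
Newton forward-difference form: p_i = 4 + (-9)·C(i-1,1) + (-10)·C(i-1,2).
Continuing: …, -141, -200, -269, -348, …, p_{12} = -645.
Summing i = 1..12 (12 terms) gives -2746.

-2746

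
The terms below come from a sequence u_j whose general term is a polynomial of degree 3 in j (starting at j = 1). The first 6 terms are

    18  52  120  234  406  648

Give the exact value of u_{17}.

1st diffs: 34, 68, 114, 172, 242.
2nd diffs: 34, 46, 58, 70.
3rd diffs: 12, 12, 12 (constant).
So u_j = 2j^3 + 5j^2 + 5j + 6.
Evaluating at j = 17 gives u_{17} = 11362.

11362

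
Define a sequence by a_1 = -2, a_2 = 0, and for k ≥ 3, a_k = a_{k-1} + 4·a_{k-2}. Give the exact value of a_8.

-520

Step forward from the initial values:
a_3 = -8, a_4 = -8, a_5 = -40, a_6 = -72, a_7 = -232, a_8 = -520.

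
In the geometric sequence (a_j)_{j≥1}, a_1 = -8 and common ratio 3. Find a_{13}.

a_j = (-8)·3^(j-1).
a_{13} = (-8)·3^12 = -4251528.

-4251528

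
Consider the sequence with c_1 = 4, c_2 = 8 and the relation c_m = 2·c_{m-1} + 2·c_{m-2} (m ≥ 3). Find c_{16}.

11124736

Step forward from the initial values:
c_3 = 24;  c_4 = 64;  c_5 = 176;  …;  c_{13} = 545536;  c_{14} = 1490432;  c_{15} = 4071936;  c_{16} = 11124736.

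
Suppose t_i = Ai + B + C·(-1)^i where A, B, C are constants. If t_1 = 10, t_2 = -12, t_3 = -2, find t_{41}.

-230

Write the equations: A + B - C = 10; 2A + B + C = -12; 3A + B - C = -2.
Subtracting the first from the second: A + 2C = -22.
Subtracting the second from the third: A - 2C = 10.
Solving: C = -8, A = -6, then B = 8.
Therefore t_{41} = -246 + 8 + (-8)·(-1) = -230.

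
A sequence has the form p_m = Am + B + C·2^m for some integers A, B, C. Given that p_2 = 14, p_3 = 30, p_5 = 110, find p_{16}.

Plug in m = 2, 3, 5: 2A + B + 4C = 14; 3A + B + 8C = 30; 5A + B + 32C = 110.
Subtracting the first from the second: A + 4C = 16.
Subtracting the second from the third: 2A + 24C = 80.
Solving: C = 3, A = 4, then B = -6.
Hence p_{16} = 4·16 + (-6) + 3·65536 = 196666.

196666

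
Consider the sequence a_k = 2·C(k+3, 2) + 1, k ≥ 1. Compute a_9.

133

C(12, 2) = 66, so a_9 = 133.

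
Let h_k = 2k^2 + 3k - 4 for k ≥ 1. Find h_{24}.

1220

h_{24} = 2·24^2 + 3·24 - 4 = 1220.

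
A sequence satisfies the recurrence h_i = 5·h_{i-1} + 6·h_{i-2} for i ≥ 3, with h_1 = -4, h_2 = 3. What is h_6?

Step forward from the initial values:
h_3 = -9;  h_4 = -27;  h_5 = -189;  h_6 = -1107.
(Characteristic roots are 6 and -1.)

-1107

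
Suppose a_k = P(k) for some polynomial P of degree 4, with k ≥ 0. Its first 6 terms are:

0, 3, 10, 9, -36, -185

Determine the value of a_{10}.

-6270

1st diffs: 3, 7, -1, -45, -149.
2nd diffs: 4, -8, -44, -104.
3rd diffs: -12, -36, -60.
4th diffs: -24, -24 (constant).
So a_k = -k^4 + 4k^3 - 3k^2 + 3k.
Evaluating at k = 10 gives a_{10} = -6270.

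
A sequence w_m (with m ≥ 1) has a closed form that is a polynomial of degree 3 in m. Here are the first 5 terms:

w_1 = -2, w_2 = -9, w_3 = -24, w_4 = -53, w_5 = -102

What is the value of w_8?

1st diffs: -7, -15, -29, -49.
2nd diffs: -8, -14, -20.
3rd diffs: -6, -6 (constant).
So w_m = -m^3 + 2m^2 - 6m + 3.
Evaluating at m = 8 gives w_8 = -429.

-429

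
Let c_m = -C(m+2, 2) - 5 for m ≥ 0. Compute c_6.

-33

C(8, 2) = 28, so c_6 = -33.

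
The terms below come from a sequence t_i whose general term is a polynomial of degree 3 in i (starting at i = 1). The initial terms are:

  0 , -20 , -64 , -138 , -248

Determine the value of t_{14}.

1st diffs: -20, -44, -74, -110.
2nd diffs: -24, -30, -36.
3rd diffs: -6, -6 (constant).
Newton forward-difference form: t_i = (-20)·C(i-1,1) + (-24)·C(i-1,2) + (-6)·C(i-1,3).
At i = 14: i-1 = 13, so t_{14} = -260 - 1872 - 1716 = -3848.

-3848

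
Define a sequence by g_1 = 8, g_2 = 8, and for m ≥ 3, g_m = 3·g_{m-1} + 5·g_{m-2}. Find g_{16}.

Iterate the recurrence:
g_3 = 64; g_4 = 232; g_5 = 1016; …; g_{13} = 96078536; g_{14} = 402816968; g_{15} = 1688843584; g_{16} = 7080615592.

7080615592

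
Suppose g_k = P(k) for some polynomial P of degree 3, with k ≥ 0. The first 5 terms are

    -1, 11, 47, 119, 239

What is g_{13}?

1st diffs: 12, 36, 72, 120.
2nd diffs: 24, 36, 48.
3rd diffs: 12, 12 (constant).
So g_k = 2k^3 + 6k^2 + 4k - 1.
Evaluating at k = 13 gives g_{13} = 5459.

5459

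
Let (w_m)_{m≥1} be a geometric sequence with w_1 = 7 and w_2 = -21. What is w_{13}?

Common ratio r = -3.
w_m = 7·(-3)^(m-1).
w_{13} = 7·(-3)^12 = 3720087.

3720087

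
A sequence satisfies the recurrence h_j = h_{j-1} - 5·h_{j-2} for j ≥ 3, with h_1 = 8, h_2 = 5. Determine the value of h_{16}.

411540

Step forward from the initial values:
h_3 = -35;  h_4 = -60;  h_5 = 115;  …;  h_{13} = -116360;  h_{14} = 42565;  h_{15} = 624365;  h_{16} = 411540.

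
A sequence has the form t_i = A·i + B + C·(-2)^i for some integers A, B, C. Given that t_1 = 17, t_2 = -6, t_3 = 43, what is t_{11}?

8211

At i = 1, 2, 3: A + B - 2C = 17; 2A + B + 4C = -6; 3A + B - 8C = 43.
Subtracting the first from the second: A + 6C = -23.
Subtracting the second from the third: A - 12C = 49.
Solving: C = -4, A = 1, then B = 8.
So t_i = 1·i + 8 + (-4)·(-2)^i; at i=11 this is 8211.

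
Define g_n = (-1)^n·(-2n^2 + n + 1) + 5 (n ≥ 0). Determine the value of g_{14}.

(-1)^14 = 1; -2n^2 + n + 1 at n=14 is -377; so g_{14} = -372.

-372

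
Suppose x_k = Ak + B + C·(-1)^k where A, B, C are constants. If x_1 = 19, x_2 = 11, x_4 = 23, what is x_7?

Write the equations: A + B - C = 19; 2A + B + C = 11; 4A + B + C = 23.
Subtracting the first from the second: A + 2C = -8.
Subtracting the second from the third: 2A = 12.
Solving: C = -7, A = 6, then B = 6.
Hence x_7 = 6·7 + 6 + (-7)·(-1) = 55.

55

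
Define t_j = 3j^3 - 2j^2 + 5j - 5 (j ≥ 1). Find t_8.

1443

t_8 = 3·8^3 - 2·8^2 + 5·8 - 5 = 1443.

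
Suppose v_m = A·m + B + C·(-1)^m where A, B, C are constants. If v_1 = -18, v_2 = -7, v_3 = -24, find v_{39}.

At m = 1, 2, 3: A + B - C = -18; 2A + B + C = -7; 3A + B - C = -24.
Subtracting the first from the second: A + 2C = 11.
Subtracting the second from the third: A - 2C = -17.
Solving: C = 7, A = -3, then B = -8.
Therefore v_{39} = -117 + (-8) + 7·(-1) = -132.

-132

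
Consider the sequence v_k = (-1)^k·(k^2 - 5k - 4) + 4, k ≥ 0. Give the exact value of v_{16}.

176

(-1)^16 = 1; k^2 - 5k - 4 at k=16 is 172; so v_{16} = 176.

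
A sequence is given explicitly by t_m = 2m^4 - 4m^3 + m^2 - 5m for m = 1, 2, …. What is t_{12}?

t_{12} = 2·12^4 - 4·12^3 + 1·12^2 - 5·12 = 34644.

34644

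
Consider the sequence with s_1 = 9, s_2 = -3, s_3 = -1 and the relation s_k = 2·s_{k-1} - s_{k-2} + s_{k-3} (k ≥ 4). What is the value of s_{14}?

Iterate the recurrence:
s_4 = 10  s_5 = 18  s_6 = 25  …  s_{11} = 418  s_{12} = 734  s_{13} = 1289  s_{14} = 2262.

2262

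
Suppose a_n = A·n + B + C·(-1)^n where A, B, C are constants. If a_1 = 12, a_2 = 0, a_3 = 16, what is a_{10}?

16

The three given values yield: A + B - C = 12; 2A + B + C = 0; 3A + B - C = 16.
Subtracting the first from the second: A + 2C = -12.
Subtracting the second from the third: A - 2C = 16.
Solving: C = -7, A = 2, then B = 3.
Therefore a_{10} = 20 + 3 + (-7)·1 = 16.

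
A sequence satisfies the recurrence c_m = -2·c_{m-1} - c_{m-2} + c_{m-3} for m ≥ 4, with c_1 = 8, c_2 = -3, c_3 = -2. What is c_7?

Applying the relation repeatedly:
c_4 = 15  c_5 = -31  c_6 = 45  c_7 = -44.

-44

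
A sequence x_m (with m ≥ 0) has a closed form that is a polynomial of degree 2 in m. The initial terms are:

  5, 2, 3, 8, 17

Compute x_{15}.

1st diffs: -3, 1, 5, 9.
2nd diffs: 4, 4, 4 (constant).
So x_m = 2m^2 - 5m + 5.
Evaluating at m = 15 gives x_{15} = 380.

380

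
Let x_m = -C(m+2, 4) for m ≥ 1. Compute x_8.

C(10, 4) = 210, so x_8 = -210.

-210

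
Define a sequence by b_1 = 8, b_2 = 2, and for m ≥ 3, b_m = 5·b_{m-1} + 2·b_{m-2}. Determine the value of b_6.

Applying the relation repeatedly:
b_3 = 26  b_4 = 134  b_5 = 722  b_6 = 3878.

3878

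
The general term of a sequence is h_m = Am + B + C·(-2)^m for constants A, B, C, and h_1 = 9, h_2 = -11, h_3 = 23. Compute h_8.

The three given values yield: A + B - 2C = 9; 2A + B + 4C = -11; 3A + B - 8C = 23.
Subtracting the first from the second: A + 6C = -20.
Subtracting the second from the third: A - 12C = 34.
Solving: C = -3, A = -2, then B = 5.
So h_m = -2·m + 5 + (-3)·(-2)^m; at m=8 this is -779.

-779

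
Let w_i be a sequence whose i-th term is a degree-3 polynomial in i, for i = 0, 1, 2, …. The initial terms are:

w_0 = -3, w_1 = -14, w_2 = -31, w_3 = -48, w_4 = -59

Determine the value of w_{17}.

3074

1st diffs: -11, -17, -17, -11.
2nd diffs: -6, 0, 6.
3rd diffs: 6, 6 (constant).
Newton forward-difference form: w_i = -3 + (-11)·C(i,1) + (-6)·C(i,2) + 6·C(i,3).
At i = 17: i = 17, so w_{17} = -3 - 187 - 816 + 4080 = 3074.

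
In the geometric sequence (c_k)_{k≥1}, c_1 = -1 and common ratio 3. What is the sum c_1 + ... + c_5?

c_k = (-1)·3^(k-1).
S = (-1)·(3^5 - 1)/(3 - 1) = (-1)·(243 - 1)/(2) = -121.

-121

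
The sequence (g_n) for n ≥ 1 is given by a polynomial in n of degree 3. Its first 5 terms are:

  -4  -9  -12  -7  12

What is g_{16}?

2861

1st diffs: -5, -3, 5, 19.
2nd diffs: 2, 8, 14.
3rd diffs: 6, 6 (constant).
Newton forward-difference form: g_n = -4 + (-5)·C(n-1,1) + 2·C(n-1,2) + 6·C(n-1,3).
At n = 16: n-1 = 15, so g_{16} = -4 - 75 + 210 + 2730 = 2861.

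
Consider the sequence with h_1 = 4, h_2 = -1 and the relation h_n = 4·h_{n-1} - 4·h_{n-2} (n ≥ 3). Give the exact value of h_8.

Compute successive terms:
h_3 = -20; h_4 = -76; h_5 = -224; h_6 = -592; h_7 = -1472; h_8 = -3520.
(Characteristic roots are 2 and 2.)

-3520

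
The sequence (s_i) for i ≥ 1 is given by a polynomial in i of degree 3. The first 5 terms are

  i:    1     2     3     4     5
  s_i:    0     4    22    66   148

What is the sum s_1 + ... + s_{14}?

17472

1st diffs: 4, 18, 44, 82.
2nd diffs: 14, 26, 38.
3rd diffs: 12, 12 (constant).
Newton forward-difference form: s_i = 4·C(i-1,1) + 14·C(i-1,2) + 12·C(i-1,3).
Continuing: …, 280, 474, 742, 1096, …, s_{14} = 4576.
Summing i = 1..14 (14 terms) gives 17472.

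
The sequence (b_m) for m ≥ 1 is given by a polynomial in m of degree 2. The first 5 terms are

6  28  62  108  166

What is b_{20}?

1st diffs: 22, 34, 46, 58.
2nd diffs: 12, 12, 12 (constant).
Newton forward-difference form: b_m = 6 + 22·C(m-1,1) + 12·C(m-1,2).
At m = 20: m-1 = 19, so b_{20} = 6 + 418 + 2052 = 2476.

2476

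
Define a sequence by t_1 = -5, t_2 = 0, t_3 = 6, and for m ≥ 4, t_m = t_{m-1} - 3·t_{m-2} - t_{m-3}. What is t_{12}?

-1105

Applying the relation repeatedly:
t_4 = 11, t_5 = -7, t_6 = -46, t_7 = -36, t_8 = 109, t_9 = 263, t_{10} = -28, t_{11} = -926, t_{12} = -1105.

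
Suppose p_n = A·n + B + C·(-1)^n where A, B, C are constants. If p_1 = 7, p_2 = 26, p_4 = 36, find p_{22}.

126

At n = 1, 2, 4: A + B - C = 7; 2A + B + C = 26; 4A + B + C = 36.
Subtracting the first from the second: A + 2C = 19.
Subtracting the second from the third: 2A = 10.
Solving: C = 7, A = 5, then B = 9.
So p_n = 5·n + 9 + 7·(-1)^n; at n=22 this is 126.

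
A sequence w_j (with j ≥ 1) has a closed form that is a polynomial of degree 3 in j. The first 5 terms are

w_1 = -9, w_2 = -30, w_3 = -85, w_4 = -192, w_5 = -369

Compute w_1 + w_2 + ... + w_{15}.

-42380

1st diffs: -21, -55, -107, -177.
2nd diffs: -34, -52, -70.
3rd diffs: -18, -18 (constant).
So w_j = -3j^3 + j^2 - 3j - 4.
Continuing: …, -634, -1005, -1500, -2137, …, w_{15} = -9949.
Summing j = 1..15 (15 terms) gives -42380.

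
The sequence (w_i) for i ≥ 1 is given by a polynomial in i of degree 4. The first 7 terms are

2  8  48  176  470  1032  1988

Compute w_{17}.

78098

1st diffs: 6, 40, 128, 294, 562, 956.
2nd diffs: 34, 88, 166, 268, 394.
3rd diffs: 54, 78, 102, 126.
4th diffs: 24, 24, 24 (constant).
So w_i = i^4 - i^3 - 2i^2 + 4i.
Evaluating at i = 17 gives w_{17} = 78098.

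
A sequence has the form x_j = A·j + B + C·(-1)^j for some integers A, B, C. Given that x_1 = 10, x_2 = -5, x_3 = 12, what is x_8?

1

The three given values yield: A + B - C = 10; 2A + B + C = -5; 3A + B - C = 12.
Subtracting the first from the second: A + 2C = -15.
Subtracting the second from the third: A - 2C = 17.
Solving: C = -8, A = 1, then B = 1.
So x_j = 1·j + 1 + (-8)·(-1)^j; at j=8 this is 1.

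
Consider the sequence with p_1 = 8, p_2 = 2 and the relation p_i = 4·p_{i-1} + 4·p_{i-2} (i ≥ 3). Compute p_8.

93312

Compute successive terms:
p_3 = 40; p_4 = 168; p_5 = 832; p_6 = 4000; p_7 = 19328; p_8 = 93312.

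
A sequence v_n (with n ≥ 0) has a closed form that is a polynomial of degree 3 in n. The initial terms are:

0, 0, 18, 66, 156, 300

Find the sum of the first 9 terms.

1st diffs: 0, 18, 48, 90, 144.
2nd diffs: 18, 30, 42, 54.
3rd diffs: 12, 12, 12 (constant).
Newton forward-difference form: v_n = 18·C(n,2) + 12·C(n,3).
Continuing: 510, 798, 1176.
Summing n = 0..8 (9 terms) gives 3024.

3024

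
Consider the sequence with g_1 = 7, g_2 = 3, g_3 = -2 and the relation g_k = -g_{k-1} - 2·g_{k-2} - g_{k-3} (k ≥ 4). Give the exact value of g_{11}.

-85

Applying the relation repeatedly:
g_4 = -11, g_5 = 12, g_6 = 12, g_7 = -25, g_8 = -11, g_9 = 49, g_{10} = -2, g_{11} = -85.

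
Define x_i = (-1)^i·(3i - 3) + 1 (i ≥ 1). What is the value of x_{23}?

(-1)^23 = -1; 3i - 3 at i=23 is 66; so x_{23} = -65.

-65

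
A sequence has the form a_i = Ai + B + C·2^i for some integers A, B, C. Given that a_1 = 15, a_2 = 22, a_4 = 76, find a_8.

1264

Write the equations: A + B + 2C = 15; 2A + B + 4C = 22; 4A + B + 16C = 76.
Subtracting the first from the second: A + 2C = 7.
Subtracting the second from the third: 2A + 12C = 54.
Solving: C = 5, A = -3, then B = 8.
Therefore a_8 = -24 + 8 + 5·256 = 1264.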